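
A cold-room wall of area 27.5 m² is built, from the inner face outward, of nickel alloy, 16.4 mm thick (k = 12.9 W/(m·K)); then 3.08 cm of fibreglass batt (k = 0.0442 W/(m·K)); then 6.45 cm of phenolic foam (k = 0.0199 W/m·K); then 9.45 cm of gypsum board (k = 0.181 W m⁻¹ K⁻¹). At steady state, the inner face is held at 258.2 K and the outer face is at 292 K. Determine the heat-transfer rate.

Resistance network (inner→outer):
  R_nickel alloy = L/(kA) = 0.0164/(12.9·27.5) = 4.623×10^-5 K/W
  R_fibreglass batt = L/(kA) = 0.0308/(0.0442·27.5) = 0.02534 K/W
  R_phenolic foam = L/(kA) = 0.0645/(0.0199·27.5) = 0.1179 K/W
  R_gypsum board = L/(kA) = 0.0945/(0.181·27.5) = 0.01899 K/W
ΣR = 4.623×10^-5 + 0.02534 + 0.1179 + 0.01899 = 0.1623 K/W
Q = ΔT/ΣR = (258.2 K − 292 K)/0.1623 = -208 W
(Negative Q ⇒ heat flows inward; heat gain = 208 W.)

Q = 208 W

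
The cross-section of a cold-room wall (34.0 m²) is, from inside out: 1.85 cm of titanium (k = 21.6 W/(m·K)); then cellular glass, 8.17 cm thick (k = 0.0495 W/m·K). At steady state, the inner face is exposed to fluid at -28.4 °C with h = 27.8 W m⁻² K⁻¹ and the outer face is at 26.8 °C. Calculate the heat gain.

Series thermal resistances, inner to outer:
  R_conv,in = 1/(hA) = 1/(27.8·34.0) = 0.001058 K/W
  R_titanium = L/(kA) = 0.0185/(21.6·34.0) = 2.519×10^-5 K/W
  R_cellular glass = L/(kA) = 0.0817/(0.0495·34.0) = 0.04854 K/W
ΣR = 0.001058 + 2.519×10^-5 + 0.04854 = 0.04962 K/W
Q = ΔT/ΣR = (-28.4 °C − 26.8 °C)/0.04962 = -1110 W
(Negative Q ⇒ heat flows inward; heat gain = 1110 W.)

Q = 1110 W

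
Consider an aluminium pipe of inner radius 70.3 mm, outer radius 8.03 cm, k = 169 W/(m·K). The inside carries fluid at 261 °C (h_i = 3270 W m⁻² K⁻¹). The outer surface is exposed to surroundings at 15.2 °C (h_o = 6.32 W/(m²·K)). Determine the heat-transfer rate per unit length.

Series thermal resistances, inner to outer:
  R'_conv,in = 1/(2πr h) = 1/(2π·0.0703·3270) = 6.923×10^-4 m·K/W
  R'_aluminium = ln(0.0803/0.0703)/(2πk) = 0.1330/(2π·169) = 1.253×10^-4 m·K/W
  R'_conv,out = 1/(2πr h) = 1/(2π·0.0803·6.32) = 0.3136 m·K/W
ΣR = 6.923×10^-4 + 1.253×10^-4 + 0.3136 = 0.3144 m·K/W
Q' = ΔT/ΣR = (261 °C − 15.2 °C)/0.3144 = 782 W/m

Q' = 782 W/m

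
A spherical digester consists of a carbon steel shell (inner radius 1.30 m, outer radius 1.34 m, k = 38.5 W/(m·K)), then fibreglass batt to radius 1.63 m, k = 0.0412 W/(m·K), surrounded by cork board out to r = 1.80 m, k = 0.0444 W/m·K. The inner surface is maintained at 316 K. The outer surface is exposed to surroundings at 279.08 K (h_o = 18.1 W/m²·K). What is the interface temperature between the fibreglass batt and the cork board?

T = 289.8 K

Series thermal resistances, inner to outer:
  R_carbon steel = (1/1.30 − 1/1.34)/(4πk) = 0.02296/(4π·38.5) = 4.746×10^-5 K/W
  R_fibreglass batt = (1/1.34 − 1/1.63)/(4πk) = 0.1328/(4π·0.0412) = 0.2564 K/W
  R_cork board = (1/1.63 − 1/1.80)/(4πk) = 0.05794/(4π·0.0444) = 0.1038 K/W
  R_conv,out = 1/(4πr²h) = 1/(4π·1.80²·18.1) = 0.001357 K/W
ΣR = 4.746×10^-5 + 0.2564 + 0.1038 + 0.001357 = 0.3616 K/W
Q = ΔT/ΣR = (316 K − 279.08 K)/0.3616 = 102.1 W
From the inner boundary to the fibreglass batt/cork board interface, ΣR_partial = 0.2564 K/W.
T_interface = T_in − Q·ΣR_partial = 316 K − (102.1)(0.2564) = 289.8 K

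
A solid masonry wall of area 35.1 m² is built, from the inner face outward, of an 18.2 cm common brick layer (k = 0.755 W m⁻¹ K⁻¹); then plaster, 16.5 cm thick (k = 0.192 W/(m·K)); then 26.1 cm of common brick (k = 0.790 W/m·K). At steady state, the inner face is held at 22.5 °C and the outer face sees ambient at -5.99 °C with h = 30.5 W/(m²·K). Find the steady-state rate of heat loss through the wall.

Q = 683 W

Treat each layer as a resistance in series:
  R_common brick = L/(kA) = 0.182/(0.755·35.1) = 0.006868 K/W
  R_plaster = L/(kA) = 0.165/(0.192·35.1) = 0.02448 K/W
  R_common brick = L/(kA) = 0.261/(0.790·35.1) = 0.009413 K/W
  R_conv,out = 1/(hA) = 1/(30.5·35.1) = 9.341×10^-4 K/W
ΣR = 0.006868 + 0.02448 + 0.009413 + 9.341×10^-4 = 0.04170 K/W
Q = ΔT/ΣR = (22.5 °C − -5.99 °C)/0.04170 = 683 W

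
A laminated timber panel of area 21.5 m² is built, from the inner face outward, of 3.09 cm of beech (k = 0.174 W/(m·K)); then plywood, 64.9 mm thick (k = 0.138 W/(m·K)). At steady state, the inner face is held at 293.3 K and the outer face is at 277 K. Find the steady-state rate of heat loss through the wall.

Series thermal resistances, inner to outer:
  R_beech = L/(kA) = 0.0309/(0.174·21.5) = 0.008260 K/W
  R_plywood = L/(kA) = 0.0649/(0.138·21.5) = 0.02187 K/W
ΣR = 0.008260 + 0.02187 = 0.03013 K/W
Q = ΔT/ΣR = (293.3 K − 277 K)/0.03013 = 541 W

Q = 541 W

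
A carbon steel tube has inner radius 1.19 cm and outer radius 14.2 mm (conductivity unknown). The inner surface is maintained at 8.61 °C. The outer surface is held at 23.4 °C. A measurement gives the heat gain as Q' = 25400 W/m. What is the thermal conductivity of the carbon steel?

ΣR = ΔT/Q' = |8.61 − 23.4|/25400 = 5.823×10^-4 m·K/W
ln(r₂/r₁)/(2πk) = 5.823×10^-4 ⇒ k = 0.1767/(2π·5.823×10^-4) = 48.3 W/m·K

k = 48.3 W/m·K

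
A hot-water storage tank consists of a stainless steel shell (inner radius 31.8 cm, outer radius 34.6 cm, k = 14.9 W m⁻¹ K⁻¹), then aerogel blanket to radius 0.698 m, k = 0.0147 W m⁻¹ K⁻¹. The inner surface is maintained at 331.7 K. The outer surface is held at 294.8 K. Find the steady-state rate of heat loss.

Treat each layer as a resistance in series:
  R_stainless steel = (1/0.318 − 1/0.346)/(4πk) = 0.2545/(4π·14.9) = 0.001359 K/W
  R_aerogel blanket = (1/0.346 − 1/0.698)/(4πk) = 1.458/(4π·0.0147) = 7.890 K/W
ΣR = 0.001359 + 7.890 = 7.891 K/W
Q = ΔT/ΣR = (331.7 K − 294.8 K)/7.891 = 4.68 W

Q = 4.68 W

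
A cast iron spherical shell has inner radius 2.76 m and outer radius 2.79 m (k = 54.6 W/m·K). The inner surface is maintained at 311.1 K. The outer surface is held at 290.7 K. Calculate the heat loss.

Q = 3590 kW

Q = 4πk·ΔT/(1/r₁ − 1/r₂) = 4π × 54.6 × 20.4 / (1/2.76 − 1/2.79) = 3.59×10^6 W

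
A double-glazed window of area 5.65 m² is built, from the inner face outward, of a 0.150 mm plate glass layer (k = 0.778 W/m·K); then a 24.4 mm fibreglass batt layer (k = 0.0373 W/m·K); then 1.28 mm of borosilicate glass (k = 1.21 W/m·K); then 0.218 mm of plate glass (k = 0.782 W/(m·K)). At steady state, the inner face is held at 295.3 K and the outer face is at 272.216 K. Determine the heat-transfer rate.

Resistance network (inner→outer):
  R_plate glass = L/(kA) = 1.50×10^-4/(0.778·5.65) = 3.412×10^-5 K/W
  R_fibreglass batt = L/(kA) = 0.0244/(0.0373·5.65) = 0.1158 K/W
  R_borosilicate glass = L/(kA) = 0.00128/(1.21·5.65) = 1.872×10^-4 K/W
  R_plate glass = L/(kA) = 2.18×10^-4/(0.782·5.65) = 4.934×10^-5 K/W
ΣR = 3.412×10^-5 + 0.1158 + 1.872×10^-4 + 4.934×10^-5 = 0.1161 K/W
Q = ΔT/ΣR = (295.3 K − 272.216 K)/0.1161 = 199 W

Q = 199 W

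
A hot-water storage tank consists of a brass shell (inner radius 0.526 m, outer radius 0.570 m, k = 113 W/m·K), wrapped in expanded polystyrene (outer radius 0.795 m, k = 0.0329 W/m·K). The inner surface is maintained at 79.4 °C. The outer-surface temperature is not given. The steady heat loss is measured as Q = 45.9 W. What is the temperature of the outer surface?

T_out = 24.3 °C

Sum the resistances:
  R_brass = (1/0.526 − 1/0.570)/(4πk) = 0.1468/(4π·113) = 1.033×10^-4 K/W
  R_expanded polystyrene = (1/0.570 − 1/0.795)/(4πk) = 0.4965/(4π·0.0329) = 1.201 K/W
ΣR = 1.201 K/W
ΔT = Q·ΣR = 45.9 × 1.201 = 55.13 K
Heat flows outward, so T_out = T_in − ΔT = 79.4 − 55.13 = 24.3 °C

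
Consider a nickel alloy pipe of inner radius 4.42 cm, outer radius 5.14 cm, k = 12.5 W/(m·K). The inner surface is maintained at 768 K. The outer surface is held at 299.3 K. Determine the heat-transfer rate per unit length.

Q' = 244 kW/m

Q' = 2πk·ΔT/ln(r₂/r₁) = 2π × 12.5 × 468.7 / ln(0.0514/0.0442) = 2.44×10^5 W/m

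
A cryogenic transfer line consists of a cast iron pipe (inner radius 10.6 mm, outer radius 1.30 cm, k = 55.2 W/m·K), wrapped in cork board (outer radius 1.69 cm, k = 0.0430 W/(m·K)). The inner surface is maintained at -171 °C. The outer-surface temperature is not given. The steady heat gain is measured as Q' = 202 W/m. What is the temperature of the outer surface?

Sum the resistances:
  R'_cast iron = ln(0.0130/0.0106)/(2πk) = 0.2041/(2π·55.2) = 5.885×10^-4 m·K/W
  R'_cork board = ln(0.0169/0.0130)/(2πk) = 0.2624/(2π·0.0430) = 0.9711 m·K/W
ΣR = 0.9717 m·K/W
ΔT = Q'·ΣR = 202 × 0.9717 = 196.3 K
Heat flows inward, so T_out = T_in + ΔT = -171 + 196.3 = 25.3 °C

T_out = 25.3 °C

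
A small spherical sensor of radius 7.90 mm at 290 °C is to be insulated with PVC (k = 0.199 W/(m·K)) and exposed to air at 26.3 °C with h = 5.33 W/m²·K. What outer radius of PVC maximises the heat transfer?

For a sphere, r_cr = 2k_ins/h = 2·0.199/5.33 = 0.0747 m = 7.47 cm

r_cr = 7.47 cm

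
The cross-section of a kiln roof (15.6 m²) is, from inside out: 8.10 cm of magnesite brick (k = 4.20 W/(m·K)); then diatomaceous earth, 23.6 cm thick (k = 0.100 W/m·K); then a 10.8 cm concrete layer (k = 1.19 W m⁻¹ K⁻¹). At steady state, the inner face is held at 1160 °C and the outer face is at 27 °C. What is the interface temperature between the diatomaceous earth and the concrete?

Series thermal resistances, inner to outer:
  R_magnesite brick = L/(kA) = 0.0810/(4.20·15.6) = 0.001236 K/W
  R_diatomaceous earth = L/(kA) = 0.236/(0.100·15.6) = 0.1513 K/W
  R_concrete = L/(kA) = 0.108/(1.19·15.6) = 0.005818 K/W
ΣR = 0.001236 + 0.1513 + 0.005818 = 0.1584 K/W
Q = ΔT/ΣR = (1160 °C − 27 °C)/0.1584 = 7153 W
From the inner boundary to the diatomaceous earth/concrete interface, ΣR_partial = 0.1525 K/W.
T_interface = T_in − Q·ΣR_partial = 1160 °C − (7153)(0.1525) = 69 °C

T = 69 °C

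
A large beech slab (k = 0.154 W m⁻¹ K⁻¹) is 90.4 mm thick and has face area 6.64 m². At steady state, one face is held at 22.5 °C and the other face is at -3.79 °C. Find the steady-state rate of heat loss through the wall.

Q = 297 W

Q = kA·ΔT/L = 0.154 × 6.64 × |22.5 °C − -3.79 °C| / 0.0904 = 297 W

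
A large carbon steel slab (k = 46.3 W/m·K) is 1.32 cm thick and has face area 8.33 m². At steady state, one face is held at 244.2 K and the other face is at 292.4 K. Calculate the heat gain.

Q = kA·ΔT/L = 46.3 × 8.33 × |244.2 K − 292.4 K| / 0.0132 = 1.41×10^6 W

Q = 1.41×10^6 W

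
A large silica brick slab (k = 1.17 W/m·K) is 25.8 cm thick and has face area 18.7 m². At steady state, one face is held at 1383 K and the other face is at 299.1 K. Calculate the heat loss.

Q = kA·ΔT/L = 1.17 × 18.7 × |1383 K − 299.1 K| / 0.258 = 91900 W

Q = 91.9 kW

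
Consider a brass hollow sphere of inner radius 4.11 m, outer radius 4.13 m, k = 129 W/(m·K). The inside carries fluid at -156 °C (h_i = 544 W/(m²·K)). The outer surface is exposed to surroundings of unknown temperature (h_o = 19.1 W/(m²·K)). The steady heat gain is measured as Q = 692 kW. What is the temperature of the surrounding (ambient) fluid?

Series resistances:
  R_conv,in = 1/(4πr²h) = 1/(4π·4.11²·544) = 8.660×10^-6 K/W
  R_brass = (1/4.11 − 1/4.13)/(4πk) = 0.001178/(4π·129) = 7.268×10^-7 K/W
  R_conv,out = 1/(4πr²h) = 1/(4π·4.13²·19.1) = 2.443×10^-4 K/W
ΣR = 2.536×10^-4 K/W
ΔT = Q·ΣR = 6.92×10^5 × 2.536×10^-4 = 175.5 K
Heat flows inward, so T_out = T_in + ΔT = -156 + 175.5 = 19.5 °C

T_out = 19.5 °C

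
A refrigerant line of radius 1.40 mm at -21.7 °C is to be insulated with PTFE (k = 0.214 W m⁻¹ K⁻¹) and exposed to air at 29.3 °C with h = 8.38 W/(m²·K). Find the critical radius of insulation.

r_cr = 2.55 cm

For a cylinder, r_cr = k_ins/h = 0.214/8.38 = 0.0255 m = 2.55 cm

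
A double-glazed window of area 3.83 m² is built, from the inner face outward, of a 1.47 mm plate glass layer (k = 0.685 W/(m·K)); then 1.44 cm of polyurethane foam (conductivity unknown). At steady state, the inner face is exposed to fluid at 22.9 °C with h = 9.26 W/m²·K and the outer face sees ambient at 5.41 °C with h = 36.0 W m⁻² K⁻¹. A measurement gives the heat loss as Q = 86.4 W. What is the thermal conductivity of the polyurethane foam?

ΣR = ΔT/Q = |22.9 − 5.41|/86.4 = 0.2024 K/W
Known resistances:
  R_conv,in = 1/(hA) = 1/(9.26·3.83) = 0.02820 K/W
  R_plate glass = L/(kA) = 0.00147/(0.685·3.83) = 5.603×10^-4 K/W
  R_conv,out = 1/(hA) = 1/(36.0·3.83) = 0.007253 K/W
R_polyurethane foam = ΣR − ΣR_known = 0.2024 − 0.03601 = 0.1664 K/W
L/(kA) = 0.1664 ⇒ k = 0.0144/(0.1664·3.83) = 0.0226 W/m·K

k = 0.0226 W/m·K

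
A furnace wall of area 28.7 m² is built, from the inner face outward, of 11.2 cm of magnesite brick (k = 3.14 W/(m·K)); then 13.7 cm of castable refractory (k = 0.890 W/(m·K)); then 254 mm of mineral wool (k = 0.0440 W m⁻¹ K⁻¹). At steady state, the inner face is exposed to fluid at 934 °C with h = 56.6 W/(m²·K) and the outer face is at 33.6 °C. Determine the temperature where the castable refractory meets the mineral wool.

T = 903 °C

Series thermal resistances, inner to outer:
  R_conv,in = 1/(hA) = 1/(56.6·28.7) = 6.156×10^-4 K/W
  R_magnesite brick = L/(kA) = 0.112/(3.14·28.7) = 0.001243 K/W
  R_castable refractory = L/(kA) = 0.137/(0.890·28.7) = 0.005364 K/W
  R_mineral wool = L/(kA) = 0.254/(0.0440·28.7) = 0.2011 K/W
ΣR = 6.156×10^-4 + 0.001243 + 0.005364 + 0.2011 = 0.2083 K/W
Q = ΔT/ΣR = (934 °C − 33.6 °C)/0.2083 = 4323 W
From the inner boundary to the castable refractory/mineral wool interface, ΣR_partial = 0.007223 K/W.
T_interface = T_in − Q·ΣR_partial = 934 °C − (4323)(0.007223) = 903 °C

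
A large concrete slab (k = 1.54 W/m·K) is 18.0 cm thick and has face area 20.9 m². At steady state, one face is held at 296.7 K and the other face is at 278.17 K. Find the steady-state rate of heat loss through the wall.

Q = 3310 W

Q = kA·ΔT/L = 1.54 × 20.9 × |296.7 K − 278.17 K| / 0.180 = 3310 W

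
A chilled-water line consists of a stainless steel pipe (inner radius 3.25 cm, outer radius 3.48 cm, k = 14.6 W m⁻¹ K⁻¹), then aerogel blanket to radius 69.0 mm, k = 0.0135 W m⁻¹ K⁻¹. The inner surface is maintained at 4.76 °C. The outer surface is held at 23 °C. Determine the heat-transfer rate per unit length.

Q' = 2.26 W/m

Treat each layer as a resistance in series:
  R'_stainless steel = ln(0.0348/0.0325)/(2πk) = 0.06838/(2π·14.6) = 7.454×10^-4 m·K/W
  R'_aerogel blanket = ln(0.0690/0.0348)/(2πk) = 0.6845/(2π·0.0135) = 8.070 m·K/W
ΣR = 7.454×10^-4 + 8.070 = 8.071 m·K/W
Q' = ΔT/ΣR = (4.76 °C − 23 °C)/8.071 = -2.26 W/m
(Negative Q' ⇒ heat flows inward; heat gain = 2.26 W/m.)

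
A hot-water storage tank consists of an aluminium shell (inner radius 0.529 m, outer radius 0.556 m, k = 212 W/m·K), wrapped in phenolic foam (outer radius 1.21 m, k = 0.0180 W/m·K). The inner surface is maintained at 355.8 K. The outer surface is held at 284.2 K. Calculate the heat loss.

Q = 16.7 W

Resistance network (inner→outer):
  R_aluminium = (1/0.529 − 1/0.556)/(4πk) = 0.09180/(4π·212) = 3.446×10^-5 K/W
  R_phenolic foam = (1/0.556 − 1/1.21)/(4πk) = 0.9721/(4π·0.0180) = 4.298 K/W
ΣR = 3.446×10^-5 + 4.298 = 4.298 K/W
Q = ΔT/ΣR = (355.8 K − 284.2 K)/4.298 = 16.7 W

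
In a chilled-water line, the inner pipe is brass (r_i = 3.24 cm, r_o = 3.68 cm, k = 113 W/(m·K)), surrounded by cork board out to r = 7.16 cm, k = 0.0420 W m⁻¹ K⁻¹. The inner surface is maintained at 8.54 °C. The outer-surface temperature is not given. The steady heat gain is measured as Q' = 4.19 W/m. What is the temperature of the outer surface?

T_out = 19.1 °C

Sum the resistances:
  R'_brass = ln(0.0368/0.0324)/(2πk) = 0.1273/(2π·113) = 1.794×10^-4 m·K/W
  R'_cork board = ln(0.0716/0.0368)/(2πk) = 0.6656/(2π·0.0420) = 2.522 m·K/W
ΣR = 2.522 m·K/W
ΔT = Q'·ΣR = 4.19 × 2.522 = 10.57 K
Heat flows inward, so T_out = T_in + ΔT = 8.54 + 10.57 = 19.1 °C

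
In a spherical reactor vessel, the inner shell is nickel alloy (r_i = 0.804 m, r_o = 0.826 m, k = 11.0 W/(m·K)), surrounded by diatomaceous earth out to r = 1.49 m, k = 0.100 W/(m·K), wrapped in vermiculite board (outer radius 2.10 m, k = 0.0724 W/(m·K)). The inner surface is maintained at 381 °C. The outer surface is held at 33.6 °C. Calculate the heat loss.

Resistance network (inner→outer):
  R_nickel alloy = (1/0.804 − 1/0.826)/(4πk) = 0.03313/(4π·11.0) = 2.397×10^-4 K/W
  R_diatomaceous earth = (1/0.826 − 1/1.49)/(4πk) = 0.5395/(4π·0.100) = 0.4293 K/W
  R_vermiculite board = (1/1.49 − 1/2.10)/(4πk) = 0.1950/(4π·0.0724) = 0.2143 K/W
ΣR = 2.397×10^-4 + 0.4293 + 0.2143 = 0.6438 K/W
Q = ΔT/ΣR = (381 °C − 33.6 °C)/0.6438 = 540 W

Q = 540 W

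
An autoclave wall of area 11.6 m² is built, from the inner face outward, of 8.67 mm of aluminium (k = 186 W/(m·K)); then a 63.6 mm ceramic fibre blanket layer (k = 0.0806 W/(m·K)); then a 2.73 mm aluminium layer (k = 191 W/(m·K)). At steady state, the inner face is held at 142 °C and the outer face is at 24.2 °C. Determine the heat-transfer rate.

Q = 1730 W

Series thermal resistances, inner to outer:
  R_aluminium = L/(kA) = 0.00867/(186·11.6) = 4.018×10^-6 K/W
  R_ceramic fibre blanket = L/(kA) = 0.0636/(0.0806·11.6) = 0.06802 K/W
  R_aluminium = L/(kA) = 0.00273/(191·11.6) = 1.232×10^-6 K/W
ΣR = 4.018×10^-6 + 0.06802 + 1.232×10^-6 = 0.06803 K/W
Q = ΔT/ΣR = (142 °C − 24.2 °C)/0.06803 = 1730 W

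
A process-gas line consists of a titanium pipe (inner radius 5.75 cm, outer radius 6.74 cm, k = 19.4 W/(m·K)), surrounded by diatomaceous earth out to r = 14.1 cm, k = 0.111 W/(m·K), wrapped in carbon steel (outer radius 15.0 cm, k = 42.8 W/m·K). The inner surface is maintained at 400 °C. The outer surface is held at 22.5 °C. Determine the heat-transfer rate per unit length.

Treat each layer as a resistance in series:
  R'_titanium = ln(0.0674/0.0575)/(2πk) = 0.1589/(2π·19.4) = 0.001303 m·K/W
  R'_diatomaceous earth = ln(0.141/0.0674)/(2πk) = 0.7381/(2π·0.111) = 1.058 m·K/W
  R'_carbon steel = ln(0.150/0.141)/(2πk) = 0.06188/(2π·42.8) = 2.301×10^-4 m·K/W
ΣR = 0.001303 + 1.058 + 2.301×10^-4 = 1.060 m·K/W
Q' = ΔT/ΣR = (400 °C − 22.5 °C)/1.060 = 356 W/m

Q' = 356 W/m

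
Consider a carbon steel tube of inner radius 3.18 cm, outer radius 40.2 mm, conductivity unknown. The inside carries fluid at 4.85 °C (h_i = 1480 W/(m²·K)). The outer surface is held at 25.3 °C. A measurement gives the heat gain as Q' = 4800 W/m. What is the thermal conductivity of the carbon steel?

k = 42.5 W/m·K

ΣR = ΔT/Q' = |4.85 − 25.3|/4800 = 0.004260 m·K/W
Known resistances:
  R'_conv,in = 1/(2πr h) = 1/(2π·0.0318·1480) = 0.003382 m·K/W
R_carbon steel = ΣR − ΣR_known = 0.004260 − 0.003382 = 8.780×10^-4 m·K/W
ln(r₂/r₁)/(2πk) = 8.780×10^-4 ⇒ k = 0.2344/(2π·8.780×10^-4) = 42.5 W/m·K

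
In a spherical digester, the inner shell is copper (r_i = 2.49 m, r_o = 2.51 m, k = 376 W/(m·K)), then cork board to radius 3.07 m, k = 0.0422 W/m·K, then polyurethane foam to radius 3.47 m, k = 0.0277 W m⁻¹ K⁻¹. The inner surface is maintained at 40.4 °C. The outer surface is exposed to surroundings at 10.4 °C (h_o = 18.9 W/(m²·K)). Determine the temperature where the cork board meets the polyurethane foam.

T = 23.6 °C

Resistance network (inner→outer):
  R_copper = (1/2.49 − 1/2.51)/(4πk) = 0.003200/(4π·376) = 6.773×10^-7 K/W
  R_cork board = (1/2.51 − 1/3.07)/(4πk) = 0.07267/(4π·0.0422) = 0.1370 K/W
  R_polyurethane foam = (1/3.07 − 1/3.47)/(4πk) = 0.03755/(4π·0.0277) = 0.1079 K/W
  R_conv,out = 1/(4πr²h) = 1/(4π·3.47²·18.9) = 3.497×10^-4 K/W
ΣR = 6.773×10^-7 + 0.1370 + 0.1079 + 3.497×10^-4 = 0.2453 K/W
Q = ΔT/ΣR = (40.4 °C − 10.4 °C)/0.2453 = 122.3 W
From the inner boundary to the cork board/polyurethane foam interface, ΣR_partial = 0.1370 K/W.
T_interface = T_in − Q·ΣR_partial = 40.4 °C − (122.3)(0.1370) = 23.6 °C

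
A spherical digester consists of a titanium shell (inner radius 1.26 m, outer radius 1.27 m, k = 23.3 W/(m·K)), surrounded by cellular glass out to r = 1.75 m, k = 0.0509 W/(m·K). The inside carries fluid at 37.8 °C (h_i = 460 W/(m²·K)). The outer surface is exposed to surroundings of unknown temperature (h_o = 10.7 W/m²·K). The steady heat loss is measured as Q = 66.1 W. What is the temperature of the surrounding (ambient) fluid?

Series resistances:
  R_conv,in = 1/(4πr²h) = 1/(4π·1.26²·460) = 1.090×10^-4 K/W
  R_titanium = (1/1.26 − 1/1.27)/(4πk) = 0.006249/(4π·23.3) = 2.134×10^-5 K/W
  R_cellular glass = (1/1.27 − 1/1.75)/(4πk) = 0.2160/(4π·0.0509) = 0.3377 K/W
  R_conv,out = 1/(4πr²h) = 1/(4π·1.75²·10.7) = 0.002428 K/W
ΣR = 0.3402 K/W
ΔT = Q·ΣR = 66.1 × 0.3402 = 22.49 K
Heat flows outward, so T_out = T_in − ΔT = 37.8 − 22.49 = 15.3 °C

T_out = 15.3 °C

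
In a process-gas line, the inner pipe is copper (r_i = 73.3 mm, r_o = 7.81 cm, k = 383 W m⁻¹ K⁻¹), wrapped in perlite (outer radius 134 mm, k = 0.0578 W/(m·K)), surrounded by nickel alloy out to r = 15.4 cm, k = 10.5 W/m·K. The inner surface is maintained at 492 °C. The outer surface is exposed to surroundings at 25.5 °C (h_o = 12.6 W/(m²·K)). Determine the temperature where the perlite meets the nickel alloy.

Series thermal resistances, inner to outer:
  R'_copper = ln(0.0781/0.0733)/(2πk) = 0.06343/(2π·383) = 2.636×10^-5 m·K/W
  R'_perlite = ln(0.134/0.0781)/(2πk) = 0.5398/(2π·0.0578) = 1.487 m·K/W
  R'_nickel alloy = ln(0.154/0.134)/(2πk) = 0.1391/(2π·10.5) = 0.002109 m·K/W
  R'_conv,out = 1/(2πr h) = 1/(2π·0.154·12.6) = 0.08202 m·K/W
ΣR = 2.636×10^-5 + 1.487 + 0.002109 + 0.08202 = 1.571 m·K/W
Q' = ΔT/ΣR = (492 °C − 25.5 °C)/1.571 = 296.9 W/m
From the inner boundary to the perlite/nickel alloy interface, ΣR_partial = 1.487 m·K/W.
T_interface = T_in − Q'·ΣR_partial = 492 °C − (296.9)(1.487) = 50.5 °C

T = 50.5 °C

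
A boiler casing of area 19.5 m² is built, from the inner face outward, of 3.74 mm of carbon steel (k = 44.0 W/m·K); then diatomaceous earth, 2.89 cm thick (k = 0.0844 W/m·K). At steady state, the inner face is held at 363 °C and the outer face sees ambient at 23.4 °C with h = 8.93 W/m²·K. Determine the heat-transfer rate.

Series thermal resistances, inner to outer:
  R_carbon steel = L/(kA) = 0.00374/(44.0·19.5) = 4.359×10^-6 K/W
  R_diatomaceous earth = L/(kA) = 0.0289/(0.0844·19.5) = 0.01756 K/W
  R_conv,out = 1/(hA) = 1/(8.93·19.5) = 0.005743 K/W
ΣR = 4.359×10^-6 + 0.01756 + 0.005743 = 0.02331 K/W
Q = ΔT/ΣR = (363 °C − 23.4 °C)/0.02331 = 14600 W

Q = 14.6 kW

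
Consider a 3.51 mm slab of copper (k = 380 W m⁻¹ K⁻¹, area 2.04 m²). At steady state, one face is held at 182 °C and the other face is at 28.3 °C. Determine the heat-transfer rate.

Q = 33900 kW

Q = kA·ΔT/L = 380 × 2.04 × |182 °C − 28.3 °C| / 0.00351 = 3.39×10^7 W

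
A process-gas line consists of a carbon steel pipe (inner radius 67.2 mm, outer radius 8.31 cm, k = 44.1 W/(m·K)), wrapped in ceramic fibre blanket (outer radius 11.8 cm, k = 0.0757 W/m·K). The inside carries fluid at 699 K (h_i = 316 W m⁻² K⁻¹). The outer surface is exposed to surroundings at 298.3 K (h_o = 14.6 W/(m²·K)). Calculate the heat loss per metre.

Q' = 478 W/m

Resistance network (inner→outer):
  R'_conv,in = 1/(2πr h) = 1/(2π·0.0672·316) = 0.007495 m·K/W
  R'_carbon steel = ln(0.0831/0.0672)/(2πk) = 0.2124/(2π·44.1) = 7.664×10^-4 m·K/W
  R'_ceramic fibre blanket = ln(0.118/0.0831)/(2πk) = 0.3506/(2π·0.0757) = 0.7372 m·K/W
  R'_conv,out = 1/(2πr h) = 1/(2π·0.118·14.6) = 0.09238 m·K/W
ΣR = 0.007495 + 7.664×10^-4 + 0.7372 + 0.09238 = 0.8378 m·K/W
Q' = ΔT/ΣR = (699 K − 298.3 K)/0.8378 = 478 W/m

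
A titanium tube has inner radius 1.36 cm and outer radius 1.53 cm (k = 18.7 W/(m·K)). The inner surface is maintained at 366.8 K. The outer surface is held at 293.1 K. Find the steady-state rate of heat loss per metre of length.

Q' = 73.5 kW/m

Q' = 2πk·ΔT/ln(r₂/r₁) = 2π × 18.7 × 73.7 / ln(0.0153/0.0136) = 73500 W/m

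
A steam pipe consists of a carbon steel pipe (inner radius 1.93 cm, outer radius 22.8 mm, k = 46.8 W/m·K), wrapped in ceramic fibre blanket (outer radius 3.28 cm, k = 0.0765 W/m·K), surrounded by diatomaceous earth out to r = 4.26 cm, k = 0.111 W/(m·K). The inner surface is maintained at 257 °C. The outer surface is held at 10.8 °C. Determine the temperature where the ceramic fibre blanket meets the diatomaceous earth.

Resistance network (inner→outer):
  R'_carbon steel = ln(0.0228/0.0193)/(2πk) = 0.1667/(2π·46.8) = 5.668×10^-4 m·K/W
  R'_ceramic fibre blanket = ln(0.0328/0.0228)/(2πk) = 0.3637/(2π·0.0765) = 0.7566 m·K/W
  R'_diatomaceous earth = ln(0.0426/0.0328)/(2πk) = 0.2614/(2π·0.111) = 0.3748 m·K/W
ΣR = 5.668×10^-4 + 0.7566 + 0.3748 = 1.132 m·K/W
Q' = ΔT/ΣR = (257 °C − 10.8 °C)/1.132 = 217.5 W/m
From the inner boundary to the ceramic fibre blanket/diatomaceous earth interface, ΣR_partial = 0.7572 m·K/W.
T_interface = T_in − Q'·ΣR_partial = 257 °C − (217.5)(0.7572) = 92.3 °C

T = 92.3 °C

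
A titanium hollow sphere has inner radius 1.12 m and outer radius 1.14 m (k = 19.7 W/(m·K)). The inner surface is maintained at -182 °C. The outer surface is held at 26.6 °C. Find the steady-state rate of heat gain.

Q = 3.30×10^6 W

Q = 4πk·ΔT/(1/r₁ − 1/r₂) = 4π × 19.7 × 208.6 / (1/1.12 − 1/1.14) = 3.30×10^6 W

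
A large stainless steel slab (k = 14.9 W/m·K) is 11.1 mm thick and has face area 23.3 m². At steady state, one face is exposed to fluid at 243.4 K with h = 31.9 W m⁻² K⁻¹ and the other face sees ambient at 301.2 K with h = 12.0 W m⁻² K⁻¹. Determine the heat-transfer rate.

Q = 11.7 kW

Resistance network (inner→outer):
  R_conv,in = 1/(hA) = 1/(31.9·23.3) = 0.001345 K/W
  R_stainless steel = L/(kA) = 0.0111/(14.9·23.3) = 3.197×10^-5 K/W
  R_conv,out = 1/(hA) = 1/(12.0·23.3) = 0.003577 K/W
ΣR = 0.001345 + 3.197×10^-5 + 0.003577 = 0.004954 K/W
Q = ΔT/ΣR = (243.4 K − 301.2 K)/0.004954 = -11700 W
(Negative Q ⇒ heat flows inward; heat gain = 11700 W.)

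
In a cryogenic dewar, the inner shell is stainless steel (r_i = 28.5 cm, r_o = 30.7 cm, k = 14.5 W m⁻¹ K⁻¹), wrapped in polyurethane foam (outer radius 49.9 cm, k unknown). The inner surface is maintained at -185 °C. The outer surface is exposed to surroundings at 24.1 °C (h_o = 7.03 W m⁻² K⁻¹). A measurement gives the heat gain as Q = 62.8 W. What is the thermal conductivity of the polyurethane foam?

k = 0.0304 W/m·K

ΣR = ΔT/Q = |-185 − 24.1|/62.8 = 3.330 K/W
Known resistances:
  R_stainless steel = (1/0.285 − 1/0.307)/(4πk) = 0.2514/(4π·14.5) = 0.001380 K/W
  R_conv,out = 1/(4πr²h) = 1/(4π·0.499²·7.03) = 0.04546 K/W
R_polyurethane foam = ΣR − ΣR_known = 3.330 − 0.04684 = 3.283 K/W
(1/r₁−1/r₂)/(4πk) = 3.283 ⇒ k = 1.253/(4π·3.283) = 0.0304 W/m·K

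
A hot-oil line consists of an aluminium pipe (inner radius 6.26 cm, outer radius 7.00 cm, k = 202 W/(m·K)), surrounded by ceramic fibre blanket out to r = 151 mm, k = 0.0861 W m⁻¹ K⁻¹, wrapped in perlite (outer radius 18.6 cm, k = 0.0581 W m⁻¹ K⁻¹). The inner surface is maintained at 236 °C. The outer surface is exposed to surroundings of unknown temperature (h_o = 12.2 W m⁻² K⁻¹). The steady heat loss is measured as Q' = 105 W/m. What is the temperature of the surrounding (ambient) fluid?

T_out = 19.5 °C

Series resistances:
  R'_aluminium = ln(0.0700/0.0626)/(2πk) = 0.1117/(2π·202) = 8.803×10^-5 m·K/W
  R'_ceramic fibre blanket = ln(0.151/0.0700)/(2πk) = 0.7688/(2π·0.0861) = 1.421 m·K/W
  R'_perlite = ln(0.186/0.151)/(2πk) = 0.2085/(2π·0.0581) = 0.5711 m·K/W
  R'_conv,out = 1/(2πr h) = 1/(2π·0.186·12.2) = 0.07014 m·K/W
ΣR = 2.062 m·K/W
ΔT = Q'·ΣR = 105 × 2.062 = 216.5 K
Heat flows outward, so T_out = T_in − ΔT = 236 − 216.5 = 19.5 °C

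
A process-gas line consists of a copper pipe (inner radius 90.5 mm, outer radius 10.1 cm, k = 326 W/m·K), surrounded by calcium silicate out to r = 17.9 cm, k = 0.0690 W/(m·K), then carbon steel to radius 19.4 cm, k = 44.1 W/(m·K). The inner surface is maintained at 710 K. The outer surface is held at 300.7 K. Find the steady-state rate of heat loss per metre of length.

Q' = 310 W/m

Resistance network (inner→outer):
  R'_copper = ln(0.101/0.0905)/(2πk) = 0.1098/(2π·326) = 5.359×10^-5 m·K/W
  R'_calcium silicate = ln(0.179/0.101)/(2πk) = 0.5723/(2π·0.0690) = 1.320 m·K/W
  R'_carbon steel = ln(0.194/0.179)/(2πk) = 0.08047/(2π·44.1) = 2.904×10^-4 m·K/W
ΣR = 5.359×10^-5 + 1.320 + 2.904×10^-4 = 1.320 m·K/W
Q' = ΔT/ΣR = (710 K − 300.7 K)/1.320 = 310 W/m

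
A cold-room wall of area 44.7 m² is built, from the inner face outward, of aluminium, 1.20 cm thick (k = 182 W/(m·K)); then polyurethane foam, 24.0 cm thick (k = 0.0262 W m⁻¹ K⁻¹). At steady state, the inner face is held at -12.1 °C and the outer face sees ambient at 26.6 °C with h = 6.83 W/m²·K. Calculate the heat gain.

Q = 186 W

Treat each layer as a resistance in series:
  R_aluminium = L/(kA) = 0.0120/(182·44.7) = 1.475×10^-6 K/W
  R_polyurethane foam = L/(kA) = 0.240/(0.0262·44.7) = 0.2049 K/W
  R_conv,out = 1/(hA) = 1/(6.83·44.7) = 0.003275 K/W
ΣR = 1.475×10^-6 + 0.2049 + 0.003275 = 0.2082 K/W
Q = ΔT/ΣR = (-12.1 °C − 26.6 °C)/0.2082 = -186 W
(Negative Q ⇒ heat flows inward; heat gain = 186 W.)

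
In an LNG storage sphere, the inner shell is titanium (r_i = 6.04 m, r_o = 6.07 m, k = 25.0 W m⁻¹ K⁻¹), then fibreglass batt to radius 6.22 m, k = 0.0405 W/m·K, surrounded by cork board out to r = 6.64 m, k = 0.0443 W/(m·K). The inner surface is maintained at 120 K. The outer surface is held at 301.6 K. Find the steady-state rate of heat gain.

Resistance network (inner→outer):
  R_titanium = (1/6.04 − 1/6.07)/(4πk) = 8.183×10^-4/(4π·25.0) = 2.605×10^-6 K/W
  R_fibreglass batt = (1/6.07 − 1/6.22)/(4πk) = 0.003973/(4π·0.0405) = 0.007806 K/W
  R_cork board = (1/6.22 − 1/6.64)/(4πk) = 0.01017/(4π·0.0443) = 0.01827 K/W
ΣR = 2.605×10^-6 + 0.007806 + 0.01827 = 0.02608 K/W
Q = ΔT/ΣR = (120 K − 301.6 K)/0.02608 = -6960 W
(Negative Q ⇒ heat flows inward; heat gain = 6960 W.)

Q = 6.96 kW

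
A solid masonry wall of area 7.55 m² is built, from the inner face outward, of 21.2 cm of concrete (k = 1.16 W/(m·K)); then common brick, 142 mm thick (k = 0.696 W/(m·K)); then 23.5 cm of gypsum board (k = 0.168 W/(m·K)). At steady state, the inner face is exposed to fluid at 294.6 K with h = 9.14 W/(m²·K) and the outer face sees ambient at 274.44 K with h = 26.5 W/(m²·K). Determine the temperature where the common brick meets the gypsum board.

T = 289.4 K

Series thermal resistances, inner to outer:
  R_conv,in = 1/(hA) = 1/(9.14·7.55) = 0.01449 K/W
  R_concrete = L/(kA) = 0.212/(1.16·7.55) = 0.02421 K/W
  R_common brick = L/(kA) = 0.142/(0.696·7.55) = 0.02702 K/W
  R_gypsum board = L/(kA) = 0.235/(0.168·7.55) = 0.1853 K/W
  R_conv,out = 1/(hA) = 1/(26.5·7.55) = 0.004998 K/W
ΣR = 0.01449 + 0.02421 + 0.02702 + 0.1853 + 0.004998 = 0.2560 K/W
Q = ΔT/ΣR = (294.6 K − 274.44 K)/0.2560 = 78.75 W
From the inner boundary to the common brick/gypsum board interface, ΣR_partial = 0.06572 K/W.
T_interface = T_in − Q·ΣR_partial = 294.6 K − (78.75)(0.06572) = 289.4 K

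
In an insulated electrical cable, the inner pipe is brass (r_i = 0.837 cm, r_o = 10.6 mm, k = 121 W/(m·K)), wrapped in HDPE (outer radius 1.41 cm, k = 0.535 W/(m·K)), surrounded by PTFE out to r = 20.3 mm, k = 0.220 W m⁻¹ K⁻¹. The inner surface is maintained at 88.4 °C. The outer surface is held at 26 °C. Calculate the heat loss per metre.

Treat each layer as a resistance in series:
  R'_brass = ln(0.0106/0.00837)/(2πk) = 0.2362/(2π·121) = 3.107×10^-4 m·K/W
  R'_HDPE = ln(0.0141/0.0106)/(2πk) = 0.2853/(2π·0.535) = 0.08488 m·K/W
  R'_PTFE = ln(0.0203/0.0141)/(2πk) = 0.3644/(2π·0.220) = 0.2637 m·K/W
ΣR = 3.107×10^-4 + 0.08488 + 0.2637 = 0.3489 m·K/W
Q' = ΔT/ΣR = (88.4 °C − 26 °C)/0.3489 = 179 W/m

Q' = 179 W/m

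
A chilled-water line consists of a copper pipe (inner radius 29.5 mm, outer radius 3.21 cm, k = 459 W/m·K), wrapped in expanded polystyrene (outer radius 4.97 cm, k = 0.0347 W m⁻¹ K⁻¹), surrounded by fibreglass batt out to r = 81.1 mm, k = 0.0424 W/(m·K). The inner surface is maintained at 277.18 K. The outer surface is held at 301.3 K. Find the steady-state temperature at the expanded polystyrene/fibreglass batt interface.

Treat each layer as a resistance in series:
  R'_copper = ln(0.0321/0.0295)/(2πk) = 0.08447/(2π·459) = 2.929×10^-5 m·K/W
  R'_expanded polystyrene = ln(0.0497/0.0321)/(2πk) = 0.4371/(2π·0.0347) = 2.005 m·K/W
  R'_fibreglass batt = ln(0.0811/0.0497)/(2πk) = 0.4897/(2π·0.0424) = 1.838 m·K/W
ΣR = 2.929×10^-5 + 2.005 + 1.838 = 3.843 m·K/W
Q' = ΔT/ΣR = (277.18 K − 301.3 K)/3.843 = -6.276 W/m
From the inner boundary to the expanded polystyrene/fibreglass batt interface, ΣR_partial = 2.005 m·K/W.
T_interface = T_in − Q'·ΣR_partial = 277.18 K − (-6.276)(2.005) = 289.8 K

T = 289.8 K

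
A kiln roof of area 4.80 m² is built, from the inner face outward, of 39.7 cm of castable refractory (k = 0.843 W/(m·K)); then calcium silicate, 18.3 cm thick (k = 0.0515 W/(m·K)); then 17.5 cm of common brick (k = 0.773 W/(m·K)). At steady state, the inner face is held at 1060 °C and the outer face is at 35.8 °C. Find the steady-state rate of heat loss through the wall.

Q = 1160 W

Resistance network (inner→outer):
  R_castable refractory = L/(kA) = 0.397/(0.843·4.80) = 0.09811 K/W
  R_calcium silicate = L/(kA) = 0.183/(0.0515·4.80) = 0.7403 K/W
  R_common brick = L/(kA) = 0.175/(0.773·4.80) = 0.04716 K/W
ΣR = 0.09811 + 0.7403 + 0.04716 = 0.8856 K/W
Q = ΔT/ΣR = (1060 °C − 35.8 °C)/0.8856 = 1160 W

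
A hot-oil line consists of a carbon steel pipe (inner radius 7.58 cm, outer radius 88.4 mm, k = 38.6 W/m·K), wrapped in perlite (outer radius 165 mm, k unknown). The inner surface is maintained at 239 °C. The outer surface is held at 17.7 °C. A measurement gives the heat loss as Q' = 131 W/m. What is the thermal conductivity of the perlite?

k = 0.0588 W/m·K

ΣR = ΔT/Q' = |239 − 17.7|/131 = 1.689 m·K/W
Known resistances:
  R'_carbon steel = ln(0.0884/0.0758)/(2πk) = 0.1538/(2π·38.6) = 6.340×10^-4 m·K/W
R_perlite = ΣR − ΣR_known = 1.689 − 6.340×10^-4 = 1.688 m·K/W
ln(r₂/r₁)/(2πk) = 1.688 ⇒ k = 0.6241/(2π·1.688) = 0.0588 W/m·K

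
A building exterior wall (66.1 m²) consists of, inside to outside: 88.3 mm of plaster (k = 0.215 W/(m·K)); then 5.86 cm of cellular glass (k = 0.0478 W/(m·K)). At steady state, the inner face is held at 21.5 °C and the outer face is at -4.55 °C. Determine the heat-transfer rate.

Q = 1050 W

Treat each layer as a resistance in series:
  R_plaster = L/(kA) = 0.0883/(0.215·66.1) = 0.006213 K/W
  R_cellular glass = L/(kA) = 0.0586/(0.0478·66.1) = 0.01855 K/W
ΣR = 0.006213 + 0.01855 = 0.02476 K/W
Q = ΔT/ΣR = (21.5 °C − -4.55 °C)/0.02476 = 1050 W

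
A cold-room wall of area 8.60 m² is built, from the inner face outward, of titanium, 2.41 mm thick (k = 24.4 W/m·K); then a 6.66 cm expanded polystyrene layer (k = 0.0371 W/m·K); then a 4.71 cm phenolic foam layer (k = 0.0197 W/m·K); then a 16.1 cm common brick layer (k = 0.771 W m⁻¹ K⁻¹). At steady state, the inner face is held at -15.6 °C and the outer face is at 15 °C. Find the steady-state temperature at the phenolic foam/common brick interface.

T = 13.5 °C

Treat each layer as a resistance in series:
  R_titanium = L/(kA) = 0.00241/(24.4·8.60) = 1.148×10^-5 K/W
  R_expanded polystyrene = L/(kA) = 0.0666/(0.0371·8.60) = 0.2087 K/W
  R_phenolic foam = L/(kA) = 0.0471/(0.0197·8.60) = 0.2780 K/W
  R_common brick = L/(kA) = 0.161/(0.771·8.60) = 0.02428 K/W
ΣR = 1.148×10^-5 + 0.2087 + 0.2780 + 0.02428 = 0.5110 K/W
Q = ΔT/ΣR = (-15.6 °C − 15 °C)/0.5110 = -59.88 W
From the inner boundary to the phenolic foam/common brick interface, ΣR_partial = 0.4867 K/W.
T_interface = T_in − Q·ΣR_partial = -15.6 °C − (-59.88)(0.4867) = 13.5 °C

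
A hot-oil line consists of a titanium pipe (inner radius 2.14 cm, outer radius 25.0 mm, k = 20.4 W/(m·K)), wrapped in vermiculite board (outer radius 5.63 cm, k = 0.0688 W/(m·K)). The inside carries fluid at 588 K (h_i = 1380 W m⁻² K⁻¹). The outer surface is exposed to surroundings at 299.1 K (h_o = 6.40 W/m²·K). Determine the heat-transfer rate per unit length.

Series thermal resistances, inner to outer:
  R'_conv,in = 1/(2πr h) = 1/(2π·0.0214·1380) = 0.005389 m·K/W
  R'_titanium = ln(0.0250/0.0214)/(2πk) = 0.1555/(2π·20.4) = 0.001213 m·K/W
  R'_vermiculite board = ln(0.0563/0.0250)/(2πk) = 0.8118/(2π·0.0688) = 1.878 m·K/W
  R'_conv,out = 1/(2πr h) = 1/(2π·0.0563·6.40) = 0.4417 m·K/W
ΣR = 0.005389 + 0.001213 + 1.878 + 0.4417 = 2.326 m·K/W
Q' = ΔT/ΣR = (588 K − 299.1 K)/2.326 = 124 W/m

Q' = 124 W/m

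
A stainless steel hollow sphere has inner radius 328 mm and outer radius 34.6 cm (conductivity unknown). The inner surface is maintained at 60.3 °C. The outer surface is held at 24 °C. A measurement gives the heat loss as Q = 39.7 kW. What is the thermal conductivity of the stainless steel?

k = 13.8 W/m·K

ΣR = ΔT/Q = |60.3 − 24|/39700 = 9.144×10^-4 K/W
(1/r₁−1/r₂)/(4πk) = 9.144×10^-4 ⇒ k = 0.1586/(4π·9.144×10^-4) = 13.8 W/m·K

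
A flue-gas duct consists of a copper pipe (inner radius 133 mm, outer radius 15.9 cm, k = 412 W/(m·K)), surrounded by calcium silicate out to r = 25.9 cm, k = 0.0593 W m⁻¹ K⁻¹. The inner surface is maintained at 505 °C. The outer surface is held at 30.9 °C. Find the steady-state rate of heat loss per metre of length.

Resistance network (inner→outer):
  R'_copper = ln(0.159/0.133)/(2πk) = 0.1786/(2π·412) = 6.898×10^-5 m·K/W
  R'_calcium silicate = ln(0.259/0.159)/(2πk) = 0.4879/(2π·0.0593) = 1.310 m·K/W
ΣR = 6.898×10^-5 + 1.310 = 1.310 m·K/W
Q' = ΔT/ΣR = (505 °C − 30.9 °C)/1.310 = 362 W/m

Q' = 362 W/m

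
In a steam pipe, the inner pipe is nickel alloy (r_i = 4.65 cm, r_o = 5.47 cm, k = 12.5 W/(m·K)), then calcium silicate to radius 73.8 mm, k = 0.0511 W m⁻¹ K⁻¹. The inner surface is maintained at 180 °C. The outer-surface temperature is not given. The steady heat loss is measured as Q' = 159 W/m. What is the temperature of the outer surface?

T_out = 31.4 °C

Series resistances:
  R'_nickel alloy = ln(0.0547/0.0465)/(2πk) = 0.1624/(2π·12.5) = 0.002068 m·K/W
  R'_calcium silicate = ln(0.0738/0.0547)/(2πk) = 0.2995/(2π·0.0511) = 0.9328 m·K/W
ΣR = 0.9349 m·K/W
ΔT = Q'·ΣR = 159 × 0.9349 = 148.6 K
Heat flows outward, so T_out = T_in − ΔT = 180 − 148.6 = 31.4 °C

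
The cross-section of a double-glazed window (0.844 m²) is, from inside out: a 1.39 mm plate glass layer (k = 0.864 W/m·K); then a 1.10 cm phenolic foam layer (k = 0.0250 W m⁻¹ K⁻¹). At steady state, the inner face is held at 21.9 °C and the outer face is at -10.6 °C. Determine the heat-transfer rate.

Q = 62.1 W

Series thermal resistances, inner to outer:
  R_plate glass = L/(kA) = 0.00139/(0.864·0.844) = 0.001906 K/W
  R_phenolic foam = L/(kA) = 0.0110/(0.0250·0.844) = 0.5213 K/W
ΣR = 0.001906 + 0.5213 = 0.5232 K/W
Q = ΔT/ΣR = (21.9 °C − -10.6 °C)/0.5232 = 62.1 W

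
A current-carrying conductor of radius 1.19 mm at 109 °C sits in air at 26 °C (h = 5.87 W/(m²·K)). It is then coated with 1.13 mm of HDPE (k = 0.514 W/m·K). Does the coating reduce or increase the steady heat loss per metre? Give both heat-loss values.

Critical radius for a cylinder: r_cr = k/h = 0.0876 m = 8.76 cm.
Outer radius after coating: r₂ = 0.00119 + 0.00113 = 0.00232 m.
Since r₁ < r_cr and r₂ ≤ r_cr, the coating moves toward the maximum at r_cr — heat loss rises.
Bare: R = 1/(2πr₁h) = 22.78 m·K/W; Q = 83/22.78 = 3.64 W/m.
Coated: R = R_cond + R_conv = 11.89 m·K/W; Q = 83/11.89 = 6.98 W/m.

increases: 3.64 → 6.98 W/m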